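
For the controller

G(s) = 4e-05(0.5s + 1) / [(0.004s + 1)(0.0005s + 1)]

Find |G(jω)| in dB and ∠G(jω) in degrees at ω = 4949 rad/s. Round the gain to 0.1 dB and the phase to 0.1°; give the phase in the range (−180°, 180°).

At ω = 4949 rad/s:
zero (1 + j4949·0.5) = 1 + j2474.5 → |·| ≈ 2474.5, ∠ ≈ 89.98°
pole (1 + j4949·0.004) = 1 + j19.796 → |·| ≈ 19.821, ∠ ≈ 87.11°
pole (1 + j4949·0.0005) = 1 + j2.4745 → |·| ≈ 2.6689, ∠ ≈ 68.00°
|G| = 4e-05 · 2474.5 / (19.821 · 2.6689) ≈ 0.0018711
Gain = 20 log₁₀(0.0018711) ≈ -54.56 dB
∠G = (89.98°) − (87.11° + 68.00°) = -65.13°

-54.6 dB, -65.1°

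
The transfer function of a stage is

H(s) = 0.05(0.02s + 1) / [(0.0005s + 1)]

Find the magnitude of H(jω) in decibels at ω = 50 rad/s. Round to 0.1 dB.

At ω = 50 rad/s:
zero (1 + j50·0.02) = 1 + j1 → |·| ≈ 1.4142, ∠ ≈ 45.00°
pole (1 + j50·0.0005) = 1 + j0.025 → |·| ≈ 1.0003, ∠ ≈ 1.43°
|H| = 0.05 · 1.4142 / (1.0003) ≈ 0.070689
Gain = 20 log₁₀(0.070689) ≈ -23.01 dB

-23.0 dB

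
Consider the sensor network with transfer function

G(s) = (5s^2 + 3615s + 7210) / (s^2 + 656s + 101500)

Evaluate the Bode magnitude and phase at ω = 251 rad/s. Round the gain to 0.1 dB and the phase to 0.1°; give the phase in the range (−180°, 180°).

Substitute s = j251:
Numerator: 5(j251)^2 + 3615(j251) + 7210 = -307795 + j907365
Denominator: (j251)^2 + 656(j251) + 101500 = 38499 + j164656
|N| = √(307795² + 907365²) ≈ 9.5815e+05, ∠N ≈ 108.74°
|D| = √(38499² + 164656²) ≈ 1.691e+05, ∠D ≈ 76.84°
|G| = 9.5815e+05 / 1.691e+05 ≈ 5.6662
Gain = 20 log₁₀(5.6662) ≈ 15.07 dB
∠G = 108.74° − 76.84° = 31.90°

15.1 dB, 31.9°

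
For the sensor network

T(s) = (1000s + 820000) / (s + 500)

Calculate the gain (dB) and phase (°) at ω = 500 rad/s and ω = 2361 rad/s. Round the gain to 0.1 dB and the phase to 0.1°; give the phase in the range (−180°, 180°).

Substitute s = j500:
Numerator: 1000(j500) + 820000 = 820000 + j500000
Denominator: (j500) + 500 = 500 + j500
|N| = √(820000² + 500000²) ≈ 9.6042e+05, ∠N ≈ 31.37°
|D| = √(500² + 500²) ≈ 707.11, ∠D ≈ 45.00°
|T| = 9.6042e+05 / 707.11 ≈ 1358.2
Gain = 20 log₁₀(1358.2) ≈ 62.66 dB
∠T = 31.37° − 45.00° = -13.63°

Substitute s = j2361:
Numerator: 1000(j2361) + 820000 = 820000 + j2361000
Denominator: (j2361) + 500 = 500 + j2361
|N| = √(820000² + 2361000²) ≈ 2.4993e+06, ∠N ≈ 70.85°
|D| = √(500² + 2361²) ≈ 2413.4, ∠D ≈ 78.04°
|T| = 2.4993e+06 / 2413.4 ≈ 1035.6
Gain = 20 log₁₀(1035.6) ≈ 60.30 dB
∠T = 70.85° − 78.04° = -7.19°

ω = 500: 62.7 dB, -13.6°; ω = 2361: 60.3 dB, -7.2°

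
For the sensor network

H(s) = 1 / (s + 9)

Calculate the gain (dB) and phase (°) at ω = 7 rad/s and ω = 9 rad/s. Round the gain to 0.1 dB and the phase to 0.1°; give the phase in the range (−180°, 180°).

At s = jω = j7:
pole (s+9): 9 + j7 → |·| = √(9²+7²) = √130 ≈ 11.402, ∠ = arctan(7/9) ≈ 37.87°
|H| = 1 / 11.402 ≈ 0.087704
Gain = 20 log₁₀(0.087704) ≈ -21.14 dB
∠H = 0.00° − 37.87° = -37.87°

At s = jω = j9:
pole (s+9): 9 + j9 → |·| = √(9²+9²) = √162 ≈ 12.728, ∠ = arctan(9/9) ≈ 45.00°
|H| = 1 / 12.728 ≈ 0.078567
Gain = 20 log₁₀(0.078567) ≈ -22.10 dB
∠H = 0.00° − 45.00° = -45.00°

ω = 7: -21.1 dB, -37.9°; ω = 9: -22.1 dB, -45.0°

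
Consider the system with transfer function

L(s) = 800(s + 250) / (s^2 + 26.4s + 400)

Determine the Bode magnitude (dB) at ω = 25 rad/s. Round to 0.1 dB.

At s = jω = j25:
zero (s+250): 250 + j25 → |·| = √(250²+25²) = √63125 ≈ 251.25, ∠ = arctan(25/250) ≈ 5.71°
quadratic: (j25)² + 26.4·j25 + 400 = -225 + j660 → |·| ≈ 697.3, ∠ ≈ 108.82°
|L| = 800 · 251.25 / 697.3 ≈ 288.25
Gain = 20 log₁₀(288.25) ≈ 49.20 dB

49.2 dB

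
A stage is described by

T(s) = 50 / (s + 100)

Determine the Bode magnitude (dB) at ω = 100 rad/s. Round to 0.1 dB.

At s = jω = j100:
pole (s+100): 100 + j100 → |·| = √(100²+100²) = √20000 ≈ 141.42, ∠ = arctan(100/100) ≈ 45.00°
|T| = 50 / 141.42 ≈ 0.35356
Gain = 20 log₁₀(0.35356) ≈ -9.03 dB

-9.0 dB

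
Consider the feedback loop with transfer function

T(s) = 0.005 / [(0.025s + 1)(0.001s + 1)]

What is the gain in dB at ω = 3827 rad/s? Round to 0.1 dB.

-97.6 dB

At ω = 3827 rad/s:
pole (1 + j3827·0.025) = 1 + j95.675 → |·| ≈ 95.68, ∠ ≈ 89.40°
pole (1 + j3827·0.001) = 1 + j3.827 → |·| ≈ 3.9555, ∠ ≈ 75.36°
|T| = 0.005 · 1 / (95.68 · 3.9555) ≈ 1.3211e-05
Gain = 20 log₁₀(1.3211e-05) ≈ -97.58 dB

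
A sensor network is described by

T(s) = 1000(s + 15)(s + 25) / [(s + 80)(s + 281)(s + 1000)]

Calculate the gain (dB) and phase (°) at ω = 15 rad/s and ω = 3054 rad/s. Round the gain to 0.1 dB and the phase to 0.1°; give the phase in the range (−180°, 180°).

ω = 15: -31.4 dB, 61.4°; ω = 3054: -10.2 dB, -65.9°

At s = jω = j15:
zero (s+15): 15 + j15 → |·| = √(15²+15²) = √450 ≈ 21.213, ∠ = arctan(15/15) ≈ 45.00°
zero (s+25): 25 + j15 → |·| = √(25²+15²) = √850 ≈ 29.155, ∠ = arctan(15/25) ≈ 30.96°
pole (s+80): 80 + j15 → |·| = √(80²+15²) = √6625 ≈ 81.394, ∠ = arctan(15/80) ≈ 10.62°
pole (s+281): 281 + j15 → |·| = √(281²+15²) = √79186 ≈ 281.4, ∠ = arctan(15/281) ≈ 3.06°
pole (s+1000): 1000 + j15 → |·| = √(1000²+15²) = √1000225 ≈ 1000.1, ∠ = arctan(15/1000) ≈ 0.86°
|T| = 1000 · 618.47 / 2.2907e+07 ≈ 0.026999
Gain = 20 log₁₀(0.026999) ≈ -31.37 dB
∠T = 75.96° − 14.54° = 61.42°

At s = jω = j3054:
zero (s+15): 15 + j3054 → |·| = √(15²+3054²) = √9327141 ≈ 3054, ∠ = arctan(3054/15) ≈ 89.72°
zero (s+25): 25 + j3054 → |·| = √(25²+3054²) = √9327541 ≈ 3054.1, ∠ = arctan(3054/25) ≈ 89.53°
pole (s+80): 80 + j3054 → |·| = √(80²+3054²) = √9333316 ≈ 3055, ∠ = arctan(3054/80) ≈ 88.50°
pole (s+281): 281 + j3054 → |·| = √(281²+3054²) = √9405877 ≈ 3066.9, ∠ = arctan(3054/281) ≈ 84.74°
pole (s+1000): 1000 + j3054 → |·| = √(1000²+3054²) = √10326916 ≈ 3213.6, ∠ = arctan(3054/1000) ≈ 71.87°
|T| = 1000 · 9.3272e+06 / 3.0109e+10 ≈ 0.30978
Gain = 20 log₁₀(0.30978) ≈ -10.18 dB
∠T = 179.25° − 245.11° = -65.86°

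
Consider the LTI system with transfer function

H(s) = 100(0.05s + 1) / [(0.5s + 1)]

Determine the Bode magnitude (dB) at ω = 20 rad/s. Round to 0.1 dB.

At ω = 20 rad/s:
zero (1 + j20·0.05) = 1 + j1 → |·| ≈ 1.4142, ∠ ≈ 45.00°
pole (1 + j20·0.5) = 1 + j10 → |·| ≈ 10.05, ∠ ≈ 84.29°
|H| = 100 · 1.4142 / (10.05) ≈ 14.072
Gain = 20 log₁₀(14.072) ≈ 22.97 dB

23.0 dB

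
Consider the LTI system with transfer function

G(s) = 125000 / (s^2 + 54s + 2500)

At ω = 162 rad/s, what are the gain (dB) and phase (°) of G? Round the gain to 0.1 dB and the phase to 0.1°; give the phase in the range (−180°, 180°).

At s = jω = j162:
quadratic: (j162)² + 54·j162 + 2500 = -23744 + j8748 → |·| ≈ 25304, ∠ ≈ 159.77°
|G| = 125000 / 25304 ≈ 4.9399
Gain = 20 log₁₀(4.9399) ≈ 13.87 dB
∠G = 0.00° − 159.77° = -159.77°

13.9 dB, -159.8°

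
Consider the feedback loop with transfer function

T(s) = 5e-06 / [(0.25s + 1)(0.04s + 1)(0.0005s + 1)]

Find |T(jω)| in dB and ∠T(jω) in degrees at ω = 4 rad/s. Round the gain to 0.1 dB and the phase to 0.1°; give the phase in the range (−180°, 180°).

-109.1 dB, -54.2°

At ω = 4 rad/s:
pole (1 + j4·0.25) = 1 + j1 → |·| ≈ 1.4142, ∠ ≈ 45.00°
pole (1 + j4·0.04) = 1 + j0.16 → |·| ≈ 1.0127, ∠ ≈ 9.09°
pole (1 + j4·0.0005) = 1 + j0.002 → |·| ≈ 1, ∠ ≈ 0.11°
|T| = 5e-06 · 1 / (1.4142 · 1.0127 · 1) ≈ 3.4912e-06
Gain = 20 log₁₀(3.4912e-06) ≈ -109.14 dB
∠T = (0°) − (45.00° + 9.09° + 0.11°) = -54.20°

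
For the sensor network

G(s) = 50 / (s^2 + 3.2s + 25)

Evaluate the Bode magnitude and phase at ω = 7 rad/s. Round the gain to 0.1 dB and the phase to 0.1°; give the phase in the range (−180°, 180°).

At s = jω = j7:
quadratic: (j7)² + 3.2·j7 + 25 = -24 + j22.4 → |·| ≈ 32.829, ∠ ≈ 136.97°
|G| = 50 / 32.829 ≈ 1.523
Gain = 20 log₁₀(1.523) ≈ 3.65 dB
∠G = 0.00° − 136.97° = -136.97°

3.7 dB, -137.0°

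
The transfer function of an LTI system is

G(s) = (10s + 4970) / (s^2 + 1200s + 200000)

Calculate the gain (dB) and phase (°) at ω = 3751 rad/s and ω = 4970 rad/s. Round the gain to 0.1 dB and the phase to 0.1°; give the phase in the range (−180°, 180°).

ω = 3751: -51.7 dB, -79.6°; ω = 4970: -54.1 dB, -82.0°

Substitute s = j3751:
Numerator: 10(j3751) + 4970 = 4970 + j37510
Denominator: (j3751)^2 + 1200(j3751) + 200000 = -13870001 + j4501200
|N| = √(4970² + 37510²) ≈ 37838, ∠N ≈ 82.45°
|D| = √(13870001² + 4501200²) ≈ 1.4582e+07, ∠D ≈ 162.02°
|G| = 37838 / 1.4582e+07 ≈ 0.0025948
Gain = 20 log₁₀(0.0025948) ≈ -51.72 dB
∠G = 82.45° − 162.02° = -79.57°

Substitute s = j4970:
Numerator: 10(j4970) + 4970 = 4970 + j49700
Denominator: (j4970)^2 + 1200(j4970) + 200000 = -24500900 + j5964000
|N| = √(4970² + 49700²) ≈ 49948, ∠N ≈ 84.29°
|D| = √(24500900² + 5964000²) ≈ 2.5216e+07, ∠D ≈ 166.32°
|G| = 49948 / 2.5216e+07 ≈ 0.0019808
Gain = 20 log₁₀(0.0019808) ≈ -54.06 dB
∠G = 84.29° − 166.32° = -82.03°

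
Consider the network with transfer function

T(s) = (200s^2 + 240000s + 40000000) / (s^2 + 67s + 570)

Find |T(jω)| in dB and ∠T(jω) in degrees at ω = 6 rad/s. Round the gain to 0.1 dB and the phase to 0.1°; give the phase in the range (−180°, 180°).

Substitute s = j6:
Numerator: 200(j6)^2 + 240000(j6) + 40000000 = 39992800 + j1440000
Denominator: (j6)^2 + 67(j6) + 570 = 534 + j402
|N| = √(39992800² + 1440000²) ≈ 4.0019e+07, ∠N ≈ 2.06°
|D| = √(534² + 402²) ≈ 668.4, ∠D ≈ 36.97°
|T| = 4.0019e+07 / 668.4 ≈ 59873
Gain = 20 log₁₀(59873) ≈ 95.54 dB
∠T = 2.06° − 36.97° = -34.91°

95.5 dB, -34.9°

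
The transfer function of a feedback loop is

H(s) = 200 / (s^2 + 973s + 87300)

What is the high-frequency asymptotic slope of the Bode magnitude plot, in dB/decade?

-40 dB/decade

Each pole contributes −20 dB/decade at high frequency; each zero contributes +20 dB/decade.
Net: 0 zero(s) − 2 pole(s) → -40 dB/decade.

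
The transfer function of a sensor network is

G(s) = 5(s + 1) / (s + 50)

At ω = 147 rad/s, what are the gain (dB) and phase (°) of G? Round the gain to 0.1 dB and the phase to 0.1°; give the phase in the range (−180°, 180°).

13.5 dB, 18.4°

At s = jω = j147:
zero (s+1): 1 + j147 → |·| = √(1²+147²) = √21610 ≈ 147, ∠ = arctan(147/1) ≈ 89.61°
pole (s+50): 50 + j147 → |·| = √(50²+147²) = √24109 ≈ 155.27, ∠ = arctan(147/50) ≈ 71.21°
|G| = 5 · 147 / 155.27 ≈ 4.7337
Gain = 20 log₁₀(4.7337) ≈ 13.50 dB
∠G = 89.61° − 71.21° = 18.40°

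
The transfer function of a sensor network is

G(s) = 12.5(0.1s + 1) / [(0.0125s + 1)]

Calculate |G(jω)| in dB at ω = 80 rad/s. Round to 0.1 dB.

At ω = 80 rad/s:
zero (1 + j80·0.1) = 1 + j8 → |·| ≈ 8.0623, ∠ ≈ 82.87°
pole (1 + j80·0.0125) = 1 + j1 → |·| ≈ 1.4142, ∠ ≈ 45.00°
|G| = 12.5 · 8.0623 / (1.4142) ≈ 71.262
Gain = 20 log₁₀(71.262) ≈ 37.06 dB

37.1 dB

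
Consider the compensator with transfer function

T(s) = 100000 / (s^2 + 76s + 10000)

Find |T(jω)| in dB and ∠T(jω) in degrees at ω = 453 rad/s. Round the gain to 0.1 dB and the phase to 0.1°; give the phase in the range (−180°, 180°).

At s = jω = j453:
quadratic: (j453)² + 76·j453 + 10000 = -195209 + j34428 → |·| ≈ 1.9822e+05, ∠ ≈ 170.00°
|T| = 100000 / 1.9822e+05 ≈ 0.50449
Gain = 20 log₁₀(0.50449) ≈ -5.94 dB
∠T = 0.00° − 170.00° = -170.00°

-5.9 dB, -170.0°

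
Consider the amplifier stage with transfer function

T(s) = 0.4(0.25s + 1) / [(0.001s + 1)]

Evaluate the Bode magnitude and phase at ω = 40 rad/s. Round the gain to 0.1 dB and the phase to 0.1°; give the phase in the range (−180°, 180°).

12.1 dB, 82.0°

At ω = 40 rad/s:
zero (1 + j40·0.25) = 1 + j10 → |·| ≈ 10.05, ∠ ≈ 84.29°
pole (1 + j40·0.001) = 1 + j0.04 → |·| ≈ 1.0008, ∠ ≈ 2.29°
|T| = 0.4 · 10.05 / (1.0008) ≈ 4.0168
Gain = 20 log₁₀(4.0168) ≈ 12.08 dB
∠T = (84.29°) − (2.29°) = 82.00°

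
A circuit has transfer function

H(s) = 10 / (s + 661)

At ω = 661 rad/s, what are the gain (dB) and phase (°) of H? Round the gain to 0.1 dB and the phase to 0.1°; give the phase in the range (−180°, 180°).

Substitute s = j661:
Numerator: 10 = 10 + j0
Denominator: (j661) + 661 = 661 + j661
|N| = √(10² + 0²) ≈ 10, ∠N ≈ 0.00°
|D| = √(661² + 661²) ≈ 934.8, ∠D ≈ 45.00°
|H| = 10 / 934.8 ≈ 0.010697
Gain = 20 log₁₀(0.010697) ≈ -39.41 dB
∠H = 0.00° − 45.00° = -45.00°

-39.4 dB, -45.0°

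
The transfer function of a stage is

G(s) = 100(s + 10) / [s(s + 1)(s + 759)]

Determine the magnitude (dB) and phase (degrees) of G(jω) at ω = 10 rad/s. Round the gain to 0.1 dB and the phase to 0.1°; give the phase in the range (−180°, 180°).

-34.6 dB, -130.0°

At s = jω = j10:
zero (s+10): 10 + j10 → |·| = √(10²+10²) = √200 ≈ 14.142, ∠ = arctan(10/10) ≈ 45.00°
pole (s+1): 1 + j10 → |·| = √(1²+10²) = √101 ≈ 10.05, ∠ = arctan(10/1) ≈ 84.29°
pole (s+759): 759 + j10 → |·| = √(759²+10²) = √576181 ≈ 759.07, ∠ = arctan(10/759) ≈ 0.75°
pole at origin: |s| = 10, ∠ = 90.00° (in denominator)
|G| = 100 · 14.142 / 76287 ≈ 0.018538
Gain = 20 log₁₀(0.018538) ≈ -34.64 dB
∠G = 45.00° − 175.04° = -130.04°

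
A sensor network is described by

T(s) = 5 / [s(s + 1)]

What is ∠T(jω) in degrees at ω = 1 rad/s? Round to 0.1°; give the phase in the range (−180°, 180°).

-135.0°

At s = jω = j1:
pole (s+1): 1 + j1 → |·| = √(1²+1²) = √2 ≈ 1.4142, ∠ = arctan(1/1) ≈ 45.00°
pole at origin: |s| = 1, ∠ = 90.00° (in denominator)
∠T = 0.00° − 135.00° = -135.00°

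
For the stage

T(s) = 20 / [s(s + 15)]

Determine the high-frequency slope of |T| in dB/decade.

-40 dB/decade

Each pole contributes −20 dB/decade at high frequency; each zero contributes +20 dB/decade.
Net: 0 zero(s) − 2 pole(s) → -40 dB/decade.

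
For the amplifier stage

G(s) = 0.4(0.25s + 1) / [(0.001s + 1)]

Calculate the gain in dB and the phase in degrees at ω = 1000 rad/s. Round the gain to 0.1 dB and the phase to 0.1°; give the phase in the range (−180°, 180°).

37.0 dB, 44.8°

At ω = 1000 rad/s:
zero (1 + j1000·0.25) = 1 + j250 → |·| ≈ 250, ∠ ≈ 89.77°
pole (1 + j1000·0.001) = 1 + j1 → |·| ≈ 1.4142, ∠ ≈ 45.00°
|G| = 0.4 · 250 / (1.4142) ≈ 70.711
Gain = 20 log₁₀(70.711) ≈ 36.99 dB
∠G = (89.77°) − (45.00°) = 44.77°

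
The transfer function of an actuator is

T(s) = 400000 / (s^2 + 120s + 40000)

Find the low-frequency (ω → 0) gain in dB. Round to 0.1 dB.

20.0 dB

T(0) = 400000 / 40000 = 10
20 log₁₀(10) ≈ 20.00 dB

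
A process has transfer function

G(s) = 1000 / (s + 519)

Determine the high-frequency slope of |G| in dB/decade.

-20 dB/decade

Each pole contributes −20 dB/decade at high frequency; each zero contributes +20 dB/decade.
Net: 0 zero(s) − 1 pole(s) → -20 dB/decade.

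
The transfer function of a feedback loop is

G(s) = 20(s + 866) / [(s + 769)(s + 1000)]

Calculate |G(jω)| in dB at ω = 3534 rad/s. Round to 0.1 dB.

-45.2 dB

At s = jω = j3534:
zero (s+866): 866 + j3534 → |·| = √(866²+3534²) = √13239112 ≈ 3638.6, ∠ = arctan(3534/866) ≈ 76.23°
pole (s+769): 769 + j3534 → |·| = √(769²+3534²) = √13080517 ≈ 3616.7, ∠ = arctan(3534/769) ≈ 77.72°
pole (s+1000): 1000 + j3534 → |·| = √(1000²+3534²) = √13489156 ≈ 3672.8, ∠ = arctan(3534/1000) ≈ 74.20°
|G| = 20 · 3638.6 / 1.3283e+07 ≈ 0.0054786
Gain = 20 log₁₀(0.0054786) ≈ -45.23 dB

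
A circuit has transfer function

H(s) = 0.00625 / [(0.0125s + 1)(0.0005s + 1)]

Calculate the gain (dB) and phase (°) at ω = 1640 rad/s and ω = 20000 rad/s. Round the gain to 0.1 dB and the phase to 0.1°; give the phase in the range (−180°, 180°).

At ω = 1640 rad/s:
pole (1 + j1640·0.0125) = 1 + j20.5 → |·| ≈ 20.524, ∠ ≈ 87.21°
pole (1 + j1640·0.0005) = 1 + j0.82 → |·| ≈ 1.2932, ∠ ≈ 39.35°
|H| = 0.00625 · 1 / (20.524 · 1.2932) ≈ 0.00023548
Gain = 20 log₁₀(0.00023548) ≈ -72.56 dB
∠H = (0°) − (87.21° + 39.35°) = -126.56°

At ω = 20000 rad/s:
pole (1 + j20000·0.0125) = 1 + j250 → |·| ≈ 250, ∠ ≈ 89.77°
pole (1 + j20000·0.0005) = 1 + j10 → |·| ≈ 10.05, ∠ ≈ 84.29°
|H| = 0.00625 · 1 / (250 · 10.05) ≈ 2.4876e-06
Gain = 20 log₁₀(2.4876e-06) ≈ -112.08 dB
∠H = (0°) − (89.77° + 84.29°) = -174.06°

ω = 1640: -72.6 dB, -126.6°; ω = 20000: -112.1 dB, -174.1°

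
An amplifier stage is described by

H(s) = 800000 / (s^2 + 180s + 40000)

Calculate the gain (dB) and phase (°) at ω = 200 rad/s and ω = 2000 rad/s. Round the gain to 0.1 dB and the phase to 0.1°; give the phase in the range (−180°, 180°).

ω = 200: 26.9 dB, -90.0°; ω = 2000: -13.9 dB, -174.8°

At s = jω = j200:
quadratic: (j200)² + 180·j200 + 40000 = 0 + j36000 → |·| ≈ 36000, ∠ ≈ 90.00°
|H| = 800000 / 36000 ≈ 22.222
Gain = 20 log₁₀(22.222) ≈ 26.94 dB
∠H = 0.00° − 90.00° = -90.00°

At s = jω = j2000:
quadratic: (j2000)² + 180·j2000 + 40000 = -3960000 + j360000 → |·| ≈ 3.9763e+06, ∠ ≈ 174.81°
|H| = 800000 / 3.9763e+06 ≈ 0.20119
Gain = 20 log₁₀(0.20119) ≈ -13.93 dB
∠H = 0.00° − 174.81° = -174.81°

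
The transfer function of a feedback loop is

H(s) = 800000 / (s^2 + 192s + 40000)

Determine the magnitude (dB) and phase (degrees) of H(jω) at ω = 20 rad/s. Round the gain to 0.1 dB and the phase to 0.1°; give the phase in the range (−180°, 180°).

At s = jω = j20:
quadratic: (j20)² + 192·j20 + 40000 = 39600 + j3840 → |·| ≈ 39786, ∠ ≈ 5.54°
|H| = 800000 / 39786 ≈ 20.108
Gain = 20 log₁₀(20.108) ≈ 26.07 dB
∠H = 0.00° − 5.54° = -5.54°

26.1 dB, -5.5°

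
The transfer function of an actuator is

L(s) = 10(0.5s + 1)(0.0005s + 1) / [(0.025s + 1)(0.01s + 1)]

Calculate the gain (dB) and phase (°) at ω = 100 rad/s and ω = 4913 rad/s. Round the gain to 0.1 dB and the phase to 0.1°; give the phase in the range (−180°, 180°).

ω = 100: 42.4 dB, -21.5°; ω = 4913: 20.7 dB, -20.5°

At ω = 100 rad/s:
zero (1 + j100·0.5) = 1 + j50 → |·| ≈ 50.01, ∠ ≈ 88.85°
zero (1 + j100·0.0005) = 1 + j0.05 → |·| ≈ 1.0012, ∠ ≈ 2.86°
pole (1 + j100·0.025) = 1 + j2.5 → |·| ≈ 2.6926, ∠ ≈ 68.20°
pole (1 + j100·0.01) = 1 + j1 → |·| ≈ 1.4142, ∠ ≈ 45.00°
|L| = 10 · 50.01 · 1.0012 / (2.6926 · 1.4142) ≈ 131.49
Gain = 20 log₁₀(131.49) ≈ 42.38 dB
∠L = (88.85° + 2.86°) − (68.20° + 45.00°) = -21.49°

At ω = 4913 rad/s:
zero (1 + j4913·0.5) = 1 + j2456.5 → |·| ≈ 2456.5, ∠ ≈ 89.98°
zero (1 + j4913·0.0005) = 1 + j2.4565 → |·| ≈ 2.6522, ∠ ≈ 67.85°
pole (1 + j4913·0.025) = 1 + j122.825 → |·| ≈ 122.83, ∠ ≈ 89.53°
pole (1 + j4913·0.01) = 1 + j49.13 → |·| ≈ 49.14, ∠ ≈ 88.83°
|L| = 10 · 2456.5 · 2.6522 / (122.83 · 49.14) ≈ 10.794
Gain = 20 log₁₀(10.794) ≈ 20.66 dB
∠L = (89.98° + 67.85°) − (89.53° + 88.83°) = -20.53°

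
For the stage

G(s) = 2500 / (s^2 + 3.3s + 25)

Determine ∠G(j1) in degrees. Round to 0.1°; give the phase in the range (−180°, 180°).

-7.8°

At s = jω = j1:
quadratic: (j1)² + 3.3·j1 + 25 = 24 + j3.3 → |·| ≈ 24.226, ∠ ≈ 7.83°
∠G = 0.00° − 7.83° = -7.83°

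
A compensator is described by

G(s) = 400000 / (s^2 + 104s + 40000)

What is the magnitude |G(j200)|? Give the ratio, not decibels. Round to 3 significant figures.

19.2

At s = jω = j200:
quadratic: (j200)² + 104·j200 + 40000 = 0 + j20800 → |·| ≈ 20800, ∠ ≈ 90.00°
|G| = 400000 / 20800 ≈ 19.231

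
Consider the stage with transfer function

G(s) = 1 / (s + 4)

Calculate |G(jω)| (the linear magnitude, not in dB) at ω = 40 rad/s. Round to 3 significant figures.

0.0249

At s = jω = j40:
pole (s+4): 4 + j40 → |·| = √(4²+40²) = √1616 ≈ 40.2, ∠ = arctan(40/4) ≈ 84.29°
|G| = 1 / 40.2 ≈ 0.024876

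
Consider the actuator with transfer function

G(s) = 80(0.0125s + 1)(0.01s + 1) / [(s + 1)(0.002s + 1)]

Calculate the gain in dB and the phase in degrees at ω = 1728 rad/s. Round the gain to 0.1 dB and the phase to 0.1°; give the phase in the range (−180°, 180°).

At ω = 1728 rad/s:
zero (1 + j1728·0.0125) = 1 + j21.6 → |·| ≈ 21.623, ∠ ≈ 87.35°
zero (1 + j1728·0.01) = 1 + j17.28 → |·| ≈ 17.309, ∠ ≈ 86.69°
pole (1 + j1728·1) = 1 + j1728 → |·| ≈ 1728, ∠ ≈ 89.97°
pole (1 + j1728·0.002) = 1 + j3.456 → |·| ≈ 3.5978, ∠ ≈ 73.86°
|G| = 80 · 21.623 · 17.309 / (1728 · 3.5978) ≈ 4.8161
Gain = 20 log₁₀(4.8161) ≈ 13.65 dB
∠G = (87.35° + 86.69°) − (89.97° + 73.86°) = 10.21°

13.7 dB, 10.2°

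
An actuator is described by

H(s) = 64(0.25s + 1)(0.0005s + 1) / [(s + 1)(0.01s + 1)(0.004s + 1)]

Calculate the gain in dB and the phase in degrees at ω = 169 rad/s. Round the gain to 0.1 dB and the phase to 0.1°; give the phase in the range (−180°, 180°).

At ω = 169 rad/s:
zero (1 + j169·0.25) = 1 + j42.25 → |·| ≈ 42.262, ∠ ≈ 88.64°
zero (1 + j169·0.0005) = 1 + j0.0845 → |·| ≈ 1.0036, ∠ ≈ 4.83°
pole (1 + j169·1) = 1 + j169 → |·| ≈ 169, ∠ ≈ 89.66°
pole (1 + j169·0.01) = 1 + j1.69 → |·| ≈ 1.9637, ∠ ≈ 59.39°
pole (1 + j169·0.004) = 1 + j0.676 → |·| ≈ 1.2071, ∠ ≈ 34.06°
|H| = 64 · 42.262 · 1.0036 / (169 · 1.9637 · 1.2071) ≈ 6.7762
Gain = 20 log₁₀(6.7762) ≈ 16.62 dB
∠H = (88.64° + 4.83°) − (89.66° + 59.39° + 34.06°) = -89.64°

16.6 dB, -89.6°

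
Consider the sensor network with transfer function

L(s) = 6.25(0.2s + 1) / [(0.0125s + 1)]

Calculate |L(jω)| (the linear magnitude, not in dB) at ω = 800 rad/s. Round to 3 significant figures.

99.5

At ω = 800 rad/s:
zero (1 + j800·0.2) = 1 + j160 → |·| ≈ 160, ∠ ≈ 89.64°
pole (1 + j800·0.0125) = 1 + j10 → |·| ≈ 10.05, ∠ ≈ 84.29°
|L| = 6.25 · 160 / (10.05) ≈ 99.502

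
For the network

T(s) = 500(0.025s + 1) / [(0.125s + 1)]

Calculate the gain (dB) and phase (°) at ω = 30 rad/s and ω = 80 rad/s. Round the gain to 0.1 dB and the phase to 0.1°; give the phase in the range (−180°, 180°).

ω = 30: 44.1 dB, -38.2°; ω = 80: 40.9 dB, -20.9°

At ω = 30 rad/s:
zero (1 + j30·0.025) = 1 + j0.75 → |·| ≈ 1.25, ∠ ≈ 36.87°
pole (1 + j30·0.125) = 1 + j3.75 → |·| ≈ 3.881, ∠ ≈ 75.07°
|T| = 500 · 1.25 / (3.881) ≈ 161.04
Gain = 20 log₁₀(161.04) ≈ 44.14 dB
∠T = (36.87°) − (75.07°) = -38.20°

At ω = 80 rad/s:
zero (1 + j80·0.025) = 1 + j2 → |·| ≈ 2.2361, ∠ ≈ 63.43°
pole (1 + j80·0.125) = 1 + j10 → |·| ≈ 10.05, ∠ ≈ 84.29°
|T| = 500 · 2.2361 / (10.05) ≈ 111.25
Gain = 20 log₁₀(111.25) ≈ 40.93 dB
∠T = (63.43°) − (84.29°) = -20.86°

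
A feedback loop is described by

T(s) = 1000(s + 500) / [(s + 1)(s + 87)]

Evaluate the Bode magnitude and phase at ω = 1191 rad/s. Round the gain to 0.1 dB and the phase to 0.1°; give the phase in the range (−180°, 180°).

-0.8 dB, -108.5°

At s = jω = j1191:
zero (s+500): 500 + j1191 → |·| = √(500²+1191²) = √1668481 ≈ 1291.7, ∠ = arctan(1191/500) ≈ 67.23°
pole (s+1): 1 + j1191 → |·| = √(1²+1191²) = √1418482 ≈ 1191, ∠ = arctan(1191/1) ≈ 89.95°
pole (s+87): 87 + j1191 → |·| = √(87²+1191²) = √1426050 ≈ 1194.2, ∠ = arctan(1191/87) ≈ 85.82°
|T| = 1000 · 1291.7 / 1.4223e+06 ≈ 0.90818
Gain = 20 log₁₀(0.90818) ≈ -0.84 dB
∠T = 67.23° − 175.77° = -108.54°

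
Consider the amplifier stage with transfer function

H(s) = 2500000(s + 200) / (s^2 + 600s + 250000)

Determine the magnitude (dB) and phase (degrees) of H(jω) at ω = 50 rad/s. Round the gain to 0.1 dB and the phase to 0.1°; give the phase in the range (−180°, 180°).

66.3 dB, 7.1°

At s = jω = j50:
zero (s+200): 200 + j50 → |·| = √(200²+50²) = √42500 ≈ 206.16, ∠ = arctan(50/200) ≈ 14.04°
quadratic: (j50)² + 600·j50 + 250000 = 247500 + j30000 → |·| ≈ 2.4931e+05, ∠ ≈ 6.91°
|H| = 2500000 · 206.16 / 2.4931e+05 ≈ 2067.3
Gain = 20 log₁₀(2067.3) ≈ 66.31 dB
∠H = 14.04° − 6.91° = 7.13°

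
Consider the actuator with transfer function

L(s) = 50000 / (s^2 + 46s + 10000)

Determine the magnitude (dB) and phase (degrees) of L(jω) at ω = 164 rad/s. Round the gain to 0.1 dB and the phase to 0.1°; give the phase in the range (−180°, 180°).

At s = jω = j164:
quadratic: (j164)² + 46·j164 + 10000 = -16896 + j7544 → |·| ≈ 18504, ∠ ≈ 155.94°
|L| = 50000 / 18504 ≈ 2.7021
Gain = 20 log₁₀(2.7021) ≈ 8.63 dB
∠L = 0.00° − 155.94° = -155.94°

8.6 dB, -155.9°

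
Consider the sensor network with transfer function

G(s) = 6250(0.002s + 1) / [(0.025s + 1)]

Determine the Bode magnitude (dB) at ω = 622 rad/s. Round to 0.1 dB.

56.1 dB

At ω = 622 rad/s:
zero (1 + j622·0.002) = 1 + j1.244 → |·| ≈ 1.5961, ∠ ≈ 51.21°
pole (1 + j622·0.025) = 1 + j15.55 → |·| ≈ 15.582, ∠ ≈ 86.32°
|G| = 6250 · 1.5961 / (15.582) ≈ 640.2
Gain = 20 log₁₀(640.2) ≈ 56.13 dB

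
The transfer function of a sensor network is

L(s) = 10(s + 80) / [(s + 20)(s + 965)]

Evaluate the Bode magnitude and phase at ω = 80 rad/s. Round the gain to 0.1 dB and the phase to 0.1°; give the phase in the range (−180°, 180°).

-37.0 dB, -35.7°

At s = jω = j80:
zero (s+80): 80 + j80 → |·| = √(80²+80²) = √12800 ≈ 113.14, ∠ = arctan(80/80) ≈ 45.00°
pole (s+20): 20 + j80 → |·| = √(20²+80²) = √6800 ≈ 82.462, ∠ = arctan(80/20) ≈ 75.96°
pole (s+965): 965 + j80 → |·| = √(965²+80²) = √937625 ≈ 968.31, ∠ = arctan(80/965) ≈ 4.74°
|L| = 10 · 113.14 / 79849 ≈ 0.014169
Gain = 20 log₁₀(0.014169) ≈ -36.97 dB
∠L = 45.00° − 80.70° = -35.70°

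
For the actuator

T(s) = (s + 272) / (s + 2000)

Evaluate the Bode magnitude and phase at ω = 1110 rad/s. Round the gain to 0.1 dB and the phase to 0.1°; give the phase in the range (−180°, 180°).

-6.0 dB, 47.2°

Substitute s = j1110:
Numerator: (j1110) + 272 = 272 + j1110
Denominator: (j1110) + 2000 = 2000 + j1110
|N| = √(272² + 1110²) ≈ 1142.8, ∠N ≈ 76.23°
|D| = √(2000² + 1110²) ≈ 2287.4, ∠D ≈ 29.03°
|T| = 1142.8 / 2287.4 ≈ 0.49961
Gain = 20 log₁₀(0.49961) ≈ -6.03 dB
∠T = 76.23° − 29.03° = 47.20°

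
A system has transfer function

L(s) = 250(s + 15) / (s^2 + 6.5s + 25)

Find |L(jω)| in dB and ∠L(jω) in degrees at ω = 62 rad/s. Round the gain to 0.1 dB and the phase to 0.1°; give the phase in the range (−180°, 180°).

At s = jω = j62:
zero (s+15): 15 + j62 → |·| = √(15²+62²) = √4069 ≈ 63.789, ∠ = arctan(62/15) ≈ 76.40°
quadratic: (j62)² + 6.5·j62 + 25 = -3819 + j403 → |·| ≈ 3840.2, ∠ ≈ 173.98°
|L| = 250 · 63.789 / 3840.2 ≈ 4.1527
Gain = 20 log₁₀(4.1527) ≈ 12.37 dB
∠L = 76.40° − 173.98° = -97.58°

12.4 dB, -97.6°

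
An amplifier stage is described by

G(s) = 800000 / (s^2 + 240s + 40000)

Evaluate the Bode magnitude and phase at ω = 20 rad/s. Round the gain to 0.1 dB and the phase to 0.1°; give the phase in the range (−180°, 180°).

26.0 dB, -6.9°

At s = jω = j20:
quadratic: (j20)² + 240·j20 + 40000 = 39600 + j4800 → |·| ≈ 39890, ∠ ≈ 6.91°
|G| = 800000 / 39890 ≈ 20.055
Gain = 20 log₁₀(20.055) ≈ 26.04 dB
∠G = 0.00° − 6.91° = -6.91°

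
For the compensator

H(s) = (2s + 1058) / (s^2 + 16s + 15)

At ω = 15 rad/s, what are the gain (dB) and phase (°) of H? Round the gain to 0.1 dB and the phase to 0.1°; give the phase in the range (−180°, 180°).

Substitute s = j15:
Numerator: 2(j15) + 1058 = 1058 + j30
Denominator: (j15)^2 + 16(j15) + 15 = -210 + j240
|N| = √(1058² + 30²) ≈ 1058.4, ∠N ≈ 1.62°
|D| = √(210² + 240²) ≈ 318.9, ∠D ≈ 131.19°
|H| = 1058.4 / 318.9 ≈ 3.3189
Gain = 20 log₁₀(3.3189) ≈ 10.42 dB
∠H = 1.62° − 131.19° = -129.57°

10.4 dB, -129.6°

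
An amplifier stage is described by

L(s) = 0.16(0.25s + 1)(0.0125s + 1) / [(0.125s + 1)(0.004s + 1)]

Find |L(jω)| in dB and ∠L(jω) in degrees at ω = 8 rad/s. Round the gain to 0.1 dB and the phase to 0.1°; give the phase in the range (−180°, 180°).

-11.9 dB, 22.3°

At ω = 8 rad/s:
zero (1 + j8·0.25) = 1 + j2 → |·| ≈ 2.2361, ∠ ≈ 63.43°
zero (1 + j8·0.0125) = 1 + j0.1 → |·| ≈ 1.005, ∠ ≈ 5.71°
pole (1 + j8·0.125) = 1 + j1 → |·| ≈ 1.4142, ∠ ≈ 45.00°
pole (1 + j8·0.004) = 1 + j0.032 → |·| ≈ 1.0005, ∠ ≈ 1.83°
|L| = 0.16 · 2.2361 · 1.005 / (1.4142 · 1.0005) ≈ 0.25413
Gain = 20 log₁₀(0.25413) ≈ -11.90 dB
∠L = (63.43° + 5.71°) − (45.00° + 1.83°) = 22.31°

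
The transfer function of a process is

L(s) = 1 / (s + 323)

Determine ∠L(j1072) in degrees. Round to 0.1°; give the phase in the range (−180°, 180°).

At s = jω = j1072:
pole (s+323): 323 + j1072 → |·| = √(323²+1072²) = √1253513 ≈ 1119.6, ∠ = arctan(1072/323) ≈ 73.23°
∠L = 0.00° − 73.23° = -73.23°

-73.2°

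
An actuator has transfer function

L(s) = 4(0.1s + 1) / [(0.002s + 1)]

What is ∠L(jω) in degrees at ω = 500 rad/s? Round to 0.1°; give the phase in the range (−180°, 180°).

At ω = 500 rad/s:
zero (1 + j500·0.1) = 1 + j50 → |·| ≈ 50.01, ∠ ≈ 88.85°
pole (1 + j500·0.002) = 1 + j1 → |·| ≈ 1.4142, ∠ ≈ 45.00°
∠L = (88.85°) − (45.00°) = 43.85°

43.9°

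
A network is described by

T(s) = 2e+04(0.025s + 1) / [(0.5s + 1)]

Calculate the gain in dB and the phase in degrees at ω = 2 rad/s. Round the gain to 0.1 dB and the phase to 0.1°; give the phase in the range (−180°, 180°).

83.0 dB, -42.1°

At ω = 2 rad/s:
zero (1 + j2·0.025) = 1 + j0.05 → |·| ≈ 1.0012, ∠ ≈ 2.86°
pole (1 + j2·0.5) = 1 + j1 → |·| ≈ 1.4142, ∠ ≈ 45.00°
|T| = 2e+04 · 1.0012 / (1.4142) ≈ 14159
Gain = 20 log₁₀(14159) ≈ 83.02 dB
∠T = (2.86°) − (45.00°) = -42.14°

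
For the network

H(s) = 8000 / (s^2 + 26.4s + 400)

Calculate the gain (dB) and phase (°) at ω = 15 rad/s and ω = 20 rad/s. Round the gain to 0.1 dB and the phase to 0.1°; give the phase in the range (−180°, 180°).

At s = jω = j15:
quadratic: (j15)² + 26.4·j15 + 400 = 175 + j396 → |·| ≈ 432.94, ∠ ≈ 66.16°
|H| = 8000 / 432.94 ≈ 18.478
Gain = 20 log₁₀(18.478) ≈ 25.33 dB
∠H = 0.00° − 66.16° = -66.16°

At s = jω = j20:
quadratic: (j20)² + 26.4·j20 + 400 = 0 + j528 → |·| ≈ 528, ∠ ≈ 90.00°
|H| = 8000 / 528 ≈ 15.152
Gain = 20 log₁₀(15.152) ≈ 23.61 dB
∠H = 0.00° − 90.00° = -90.00°

ω = 15: 25.3 dB, -66.2°; ω = 20: 23.6 dB, -90.0°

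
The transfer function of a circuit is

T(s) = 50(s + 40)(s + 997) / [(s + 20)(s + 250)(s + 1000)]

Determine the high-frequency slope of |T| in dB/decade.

Each pole contributes −20 dB/decade at high frequency; each zero contributes +20 dB/decade.
Net: 2 zero(s) − 3 pole(s) → -20 dB/decade.

-20 dB/decade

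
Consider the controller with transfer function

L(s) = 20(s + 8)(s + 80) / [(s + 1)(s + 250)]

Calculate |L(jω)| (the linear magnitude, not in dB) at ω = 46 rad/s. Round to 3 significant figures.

At s = jω = j46:
zero (s+8): 8 + j46 → |·| = √(8²+46²) = √2180 ≈ 46.69, ∠ = arctan(46/8) ≈ 80.13°
zero (s+80): 80 + j46 → |·| = √(80²+46²) = √8516 ≈ 92.282, ∠ = arctan(46/80) ≈ 29.90°
pole (s+1): 1 + j46 → |·| = √(1²+46²) = √2117 ≈ 46.011, ∠ = arctan(46/1) ≈ 88.75°
pole (s+250): 250 + j46 → |·| = √(250²+46²) = √64616 ≈ 254.2, ∠ = arctan(46/250) ≈ 10.43°
|L| = 20 · 4308.6 / 11696 ≈ 7.3676

7.37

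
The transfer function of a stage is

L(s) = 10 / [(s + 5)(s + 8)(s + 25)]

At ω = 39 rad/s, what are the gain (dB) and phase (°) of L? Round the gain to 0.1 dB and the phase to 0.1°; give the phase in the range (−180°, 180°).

At s = jω = j39:
pole (s+5): 5 + j39 → |·| = √(5²+39²) = √1546 ≈ 39.319, ∠ = arctan(39/5) ≈ 82.69°
pole (s+8): 8 + j39 → |·| = √(8²+39²) = √1585 ≈ 39.812, ∠ = arctan(39/8) ≈ 78.41°
pole (s+25): 25 + j39 → |·| = √(25²+39²) = √2146 ≈ 46.325, ∠ = arctan(39/25) ≈ 57.34°
|L| = 10 / 72516 ≈ 0.0001379
Gain = 20 log₁₀(0.0001379) ≈ -77.21 dB
∠L = 0.00° − 218.44° = -218.44° ≡ 141.56° (principal value)

-77.2 dB, 141.6°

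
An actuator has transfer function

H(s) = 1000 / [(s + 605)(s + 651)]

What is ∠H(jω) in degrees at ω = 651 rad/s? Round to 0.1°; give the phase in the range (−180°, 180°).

-92.1°

At s = jω = j651:
pole (s+605): 605 + j651 → |·| = √(605²+651²) = √789826 ≈ 888.72, ∠ = arctan(651/605) ≈ 47.10°
pole (s+651): 651 + j651 → |·| = √(651²+651²) = √847602 ≈ 920.65, ∠ = arctan(651/651) ≈ 45.00°
∠H = 0.00° − 92.10° = -92.10°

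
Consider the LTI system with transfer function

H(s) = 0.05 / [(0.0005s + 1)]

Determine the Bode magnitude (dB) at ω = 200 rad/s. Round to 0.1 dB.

At ω = 200 rad/s:
pole (1 + j200·0.0005) = 1 + j0.1 → |·| ≈ 1.005, ∠ ≈ 5.71°
|H| = 0.05 · 1 / (1.005) ≈ 0.049751
Gain = 20 log₁₀(0.049751) ≈ -26.06 dB

-26.1 dB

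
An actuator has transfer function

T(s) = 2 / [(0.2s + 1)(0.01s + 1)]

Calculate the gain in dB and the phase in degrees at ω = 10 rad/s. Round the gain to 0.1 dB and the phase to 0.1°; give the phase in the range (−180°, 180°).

-1.0 dB, -69.1°

At ω = 10 rad/s:
pole (1 + j10·0.2) = 1 + j2 → |·| ≈ 2.2361, ∠ ≈ 63.43°
pole (1 + j10·0.01) = 1 + j0.1 → |·| ≈ 1.005, ∠ ≈ 5.71°
|T| = 2 · 1 / (2.2361 · 1.005) ≈ 0.88996
Gain = 20 log₁₀(0.88996) ≈ -1.01 dB
∠T = (0°) − (63.43° + 5.71°) = -69.14°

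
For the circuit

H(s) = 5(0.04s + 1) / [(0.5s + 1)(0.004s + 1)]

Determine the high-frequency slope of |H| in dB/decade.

Each pole contributes −20 dB/decade at high frequency; each zero contributes +20 dB/decade.
Net: 1 zero(s) − 2 pole(s) → -20 dB/decade.

-20 dB/decade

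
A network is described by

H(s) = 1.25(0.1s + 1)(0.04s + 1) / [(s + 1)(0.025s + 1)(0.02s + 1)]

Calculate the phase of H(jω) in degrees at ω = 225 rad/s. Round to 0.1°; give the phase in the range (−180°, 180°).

-76.0°

At ω = 225 rad/s:
zero (1 + j225·0.1) = 1 + j22.5 → |·| ≈ 22.522, ∠ ≈ 87.46°
zero (1 + j225·0.04) = 1 + j9 → |·| ≈ 9.0554, ∠ ≈ 83.66°
pole (1 + j225·1) = 1 + j225 → |·| ≈ 225, ∠ ≈ 89.75°
pole (1 + j225·0.025) = 1 + j5.625 → |·| ≈ 5.7132, ∠ ≈ 79.92°
pole (1 + j225·0.02) = 1 + j4.5 → |·| ≈ 4.6098, ∠ ≈ 77.47°
∠H = (87.46° + 83.66°) − (89.75° + 79.92° + 77.47°) = -76.02°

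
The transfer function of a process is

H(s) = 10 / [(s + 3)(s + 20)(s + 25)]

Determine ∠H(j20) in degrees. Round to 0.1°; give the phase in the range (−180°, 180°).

At s = jω = j20:
pole (s+3): 3 + j20 → |·| = √(3²+20²) = √409 ≈ 20.224, ∠ = arctan(20/3) ≈ 81.47°
pole (s+20): 20 + j20 → |·| = √(20²+20²) = √800 ≈ 28.284, ∠ = arctan(20/20) ≈ 45.00°
pole (s+25): 25 + j20 → |·| = √(25²+20²) = √1025 ≈ 32.016, ∠ = arctan(20/25) ≈ 38.66°
∠H = 0.00° − 165.13° = -165.13°

-165.1°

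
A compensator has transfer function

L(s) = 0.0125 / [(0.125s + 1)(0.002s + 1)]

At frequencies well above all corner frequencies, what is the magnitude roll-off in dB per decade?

Each pole contributes −20 dB/decade at high frequency; each zero contributes +20 dB/decade.
Net: 0 zero(s) − 2 pole(s) → -40 dB/decade.

-40 dB/decade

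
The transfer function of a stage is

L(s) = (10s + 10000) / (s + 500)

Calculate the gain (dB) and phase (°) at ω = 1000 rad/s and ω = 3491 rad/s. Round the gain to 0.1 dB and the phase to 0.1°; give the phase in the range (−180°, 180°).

Substitute s = j1000:
Numerator: 10(j1000) + 10000 = 10000 + j10000
Denominator: (j1000) + 500 = 500 + j1000
|N| = √(10000² + 10000²) ≈ 14142, ∠N ≈ 45.00°
|D| = √(500² + 1000²) ≈ 1118, ∠D ≈ 63.43°
|L| = 14142 / 1118 ≈ 12.649
Gain = 20 log₁₀(12.649) ≈ 22.04 dB
∠L = 45.00° − 63.43° = -18.43°

Substitute s = j3491:
Numerator: 10(j3491) + 10000 = 10000 + j34910
Denominator: (j3491) + 500 = 500 + j3491
|N| = √(10000² + 34910²) ≈ 36314, ∠N ≈ 74.02°
|D| = √(500² + 3491²) ≈ 3526.6, ∠D ≈ 81.85°
|L| = 36314 / 3526.6 ≈ 10.297
Gain = 20 log₁₀(10.297) ≈ 20.25 dB
∠L = 74.02° − 81.85° = -7.83°

ω = 1000: 22.0 dB, -18.4°; ω = 3491: 20.3 dB, -7.8°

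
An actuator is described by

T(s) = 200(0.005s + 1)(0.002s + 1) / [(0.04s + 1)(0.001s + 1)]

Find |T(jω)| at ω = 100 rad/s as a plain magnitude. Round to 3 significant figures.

At ω = 100 rad/s:
zero (1 + j100·0.005) = 1 + j0.5 → |·| ≈ 1.118, ∠ ≈ 26.57°
zero (1 + j100·0.002) = 1 + j0.2 → |·| ≈ 1.0198, ∠ ≈ 11.31°
pole (1 + j100·0.04) = 1 + j4 → |·| ≈ 4.1231, ∠ ≈ 75.96°
pole (1 + j100·0.001) = 1 + j0.1 → |·| ≈ 1.005, ∠ ≈ 5.71°
|T| = 200 · 1.118 · 1.0198 / (4.1231 · 1.005) ≈ 55.03

55.0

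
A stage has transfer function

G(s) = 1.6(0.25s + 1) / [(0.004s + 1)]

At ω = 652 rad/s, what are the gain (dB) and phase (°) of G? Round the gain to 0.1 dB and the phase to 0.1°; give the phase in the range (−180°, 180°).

At ω = 652 rad/s:
zero (1 + j652·0.25) = 1 + j163 → |·| ≈ 163, ∠ ≈ 89.65°
pole (1 + j652·0.004) = 1 + j2.608 → |·| ≈ 2.7931, ∠ ≈ 69.02°
|G| = 1.6 · 163 / (2.7931) ≈ 93.373
Gain = 20 log₁₀(93.373) ≈ 39.40 dB
∠G = (89.65°) − (69.02°) = 20.63°

39.4 dB, 20.6°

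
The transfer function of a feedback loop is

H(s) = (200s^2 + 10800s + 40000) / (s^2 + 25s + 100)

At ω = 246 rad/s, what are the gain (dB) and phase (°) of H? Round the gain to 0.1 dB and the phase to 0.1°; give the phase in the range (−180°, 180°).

46.2 dB, -6.6°

Substitute s = j246:
Numerator: 200(j246)^2 + 10800(j246) + 40000 = -12063200 + j2656800
Denominator: (j246)^2 + 25(j246) + 100 = -60416 + j6150
|N| = √(12063200² + 2656800²) ≈ 1.2352e+07, ∠N ≈ 167.58°
|D| = √(60416² + 6150²) ≈ 60728, ∠D ≈ 174.19°
|H| = 1.2352e+07 / 60728 ≈ 203.4
Gain = 20 log₁₀(203.4) ≈ 46.17 dB
∠H = 167.58° − 174.19° = -6.61°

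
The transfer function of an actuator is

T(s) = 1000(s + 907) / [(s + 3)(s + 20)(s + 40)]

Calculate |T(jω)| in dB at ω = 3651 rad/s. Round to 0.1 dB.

-82.2 dB

At s = jω = j3651:
zero (s+907): 907 + j3651 → |·| = √(907²+3651²) = √14152450 ≈ 3762, ∠ = arctan(3651/907) ≈ 76.05°
pole (s+3): 3 + j3651 → |·| = √(3²+3651²) = √13329810 ≈ 3651, ∠ = arctan(3651/3) ≈ 89.95°
pole (s+20): 20 + j3651 → |·| = √(20²+3651²) = √13330201 ≈ 3651.1, ∠ = arctan(3651/20) ≈ 89.69°
pole (s+40): 40 + j3651 → |·| = √(40²+3651²) = √13331401 ≈ 3651.2, ∠ = arctan(3651/40) ≈ 89.37°
|T| = 1000 · 3762 / 4.8671e+10 ≈ 7.7294e-05
Gain = 20 log₁₀(7.7294e-05) ≈ -82.24 dB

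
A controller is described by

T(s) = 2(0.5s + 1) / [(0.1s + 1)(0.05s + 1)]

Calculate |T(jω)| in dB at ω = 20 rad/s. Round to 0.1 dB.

16.1 dB

At ω = 20 rad/s:
zero (1 + j20·0.5) = 1 + j10 → |·| ≈ 10.05, ∠ ≈ 84.29°
pole (1 + j20·0.1) = 1 + j2 → |·| ≈ 2.2361, ∠ ≈ 63.43°
pole (1 + j20·0.05) = 1 + j1 → |·| ≈ 1.4142, ∠ ≈ 45.00°
|T| = 2 · 10.05 / (2.2361 · 1.4142) ≈ 6.3561
Gain = 20 log₁₀(6.3561) ≈ 16.06 dB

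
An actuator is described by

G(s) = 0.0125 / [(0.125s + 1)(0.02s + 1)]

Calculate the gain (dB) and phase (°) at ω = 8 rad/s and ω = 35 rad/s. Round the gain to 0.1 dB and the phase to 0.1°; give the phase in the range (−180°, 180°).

ω = 8: -41.2 dB, -54.1°; ω = 35: -52.8 dB, -112.1°

At ω = 8 rad/s:
pole (1 + j8·0.125) = 1 + j1 → |·| ≈ 1.4142, ∠ ≈ 45.00°
pole (1 + j8·0.02) = 1 + j0.16 → |·| ≈ 1.0127, ∠ ≈ 9.09°
|G| = 0.0125 · 1 / (1.4142 · 1.0127) ≈ 0.0087281
Gain = 20 log₁₀(0.0087281) ≈ -41.18 dB
∠G = (0°) − (45.00° + 9.09°) = -54.09°

At ω = 35 rad/s:
pole (1 + j35·0.125) = 1 + j4.375 → |·| ≈ 4.4878, ∠ ≈ 77.12°
pole (1 + j35·0.02) = 1 + j0.7 → |·| ≈ 1.2207, ∠ ≈ 34.99°
|G| = 0.0125 · 1 / (4.4878 · 1.2207) ≈ 0.0022817
Gain = 20 log₁₀(0.0022817) ≈ -52.83 dB
∠G = (0°) − (77.12° + 34.99°) = -112.11°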